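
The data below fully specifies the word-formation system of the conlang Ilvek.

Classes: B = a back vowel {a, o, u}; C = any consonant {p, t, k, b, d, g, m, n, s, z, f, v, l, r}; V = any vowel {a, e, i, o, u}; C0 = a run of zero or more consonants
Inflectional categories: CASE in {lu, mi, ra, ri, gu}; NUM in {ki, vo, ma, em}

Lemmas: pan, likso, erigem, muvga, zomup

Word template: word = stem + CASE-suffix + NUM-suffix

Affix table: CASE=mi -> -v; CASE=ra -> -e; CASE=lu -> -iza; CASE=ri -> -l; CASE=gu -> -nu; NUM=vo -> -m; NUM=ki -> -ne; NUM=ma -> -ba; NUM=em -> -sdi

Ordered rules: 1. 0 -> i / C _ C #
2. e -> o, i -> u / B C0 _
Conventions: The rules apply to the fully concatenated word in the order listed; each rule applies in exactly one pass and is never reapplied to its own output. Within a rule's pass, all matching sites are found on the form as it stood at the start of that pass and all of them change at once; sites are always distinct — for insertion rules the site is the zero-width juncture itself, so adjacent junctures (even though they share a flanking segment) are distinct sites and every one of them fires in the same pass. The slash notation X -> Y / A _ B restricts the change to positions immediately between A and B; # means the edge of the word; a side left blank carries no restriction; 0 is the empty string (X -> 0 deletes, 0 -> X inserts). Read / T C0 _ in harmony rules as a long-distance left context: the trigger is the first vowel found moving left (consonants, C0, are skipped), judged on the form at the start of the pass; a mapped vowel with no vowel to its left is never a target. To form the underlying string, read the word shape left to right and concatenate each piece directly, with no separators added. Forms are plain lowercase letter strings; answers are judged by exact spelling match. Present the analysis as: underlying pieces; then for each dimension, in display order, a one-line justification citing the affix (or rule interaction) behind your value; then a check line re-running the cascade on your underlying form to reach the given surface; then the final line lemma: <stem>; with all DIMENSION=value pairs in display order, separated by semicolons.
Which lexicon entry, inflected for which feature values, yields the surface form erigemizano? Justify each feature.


underlying: erigem-iza-ne
CASE=lu - signalled by the affix -iza
NUM=ki - signalled by the affix -ne
check: erigemizane -> erigemizane -> erigemizano
lemma: erigem; CASE=lu; NUM=ki


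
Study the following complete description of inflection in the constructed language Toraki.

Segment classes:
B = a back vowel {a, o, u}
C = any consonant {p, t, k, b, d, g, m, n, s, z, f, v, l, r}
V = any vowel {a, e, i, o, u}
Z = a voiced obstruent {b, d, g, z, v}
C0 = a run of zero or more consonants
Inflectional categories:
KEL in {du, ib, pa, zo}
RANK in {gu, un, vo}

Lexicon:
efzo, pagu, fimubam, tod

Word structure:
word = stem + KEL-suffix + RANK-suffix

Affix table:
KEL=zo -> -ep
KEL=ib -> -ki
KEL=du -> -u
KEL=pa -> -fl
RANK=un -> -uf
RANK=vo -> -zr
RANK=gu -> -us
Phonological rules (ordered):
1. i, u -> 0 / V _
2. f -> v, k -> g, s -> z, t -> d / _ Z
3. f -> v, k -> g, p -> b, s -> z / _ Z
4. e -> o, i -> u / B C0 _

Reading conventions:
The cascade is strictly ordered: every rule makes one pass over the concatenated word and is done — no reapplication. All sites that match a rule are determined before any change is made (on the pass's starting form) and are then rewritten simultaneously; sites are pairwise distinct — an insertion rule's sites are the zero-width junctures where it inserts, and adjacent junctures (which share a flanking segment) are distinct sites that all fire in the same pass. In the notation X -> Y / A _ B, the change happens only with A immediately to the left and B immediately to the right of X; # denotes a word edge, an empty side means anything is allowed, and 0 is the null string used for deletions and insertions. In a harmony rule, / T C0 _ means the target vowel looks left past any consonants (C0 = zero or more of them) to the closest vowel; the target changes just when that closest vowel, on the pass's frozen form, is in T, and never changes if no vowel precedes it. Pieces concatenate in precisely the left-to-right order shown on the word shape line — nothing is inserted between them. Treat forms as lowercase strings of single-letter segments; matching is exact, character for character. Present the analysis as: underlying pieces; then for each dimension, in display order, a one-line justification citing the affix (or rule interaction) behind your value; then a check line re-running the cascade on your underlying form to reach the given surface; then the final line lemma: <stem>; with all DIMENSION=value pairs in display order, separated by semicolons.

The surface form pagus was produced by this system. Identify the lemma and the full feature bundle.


underlying: pagu-u-us
KEL=du - signalled by the affix -u
RANK=gu - signalled by the affix -us
check: paguuus -> pagus -> pagus -> pagus -> pagus
lemma: pagu; KEL=du; RANK=gu


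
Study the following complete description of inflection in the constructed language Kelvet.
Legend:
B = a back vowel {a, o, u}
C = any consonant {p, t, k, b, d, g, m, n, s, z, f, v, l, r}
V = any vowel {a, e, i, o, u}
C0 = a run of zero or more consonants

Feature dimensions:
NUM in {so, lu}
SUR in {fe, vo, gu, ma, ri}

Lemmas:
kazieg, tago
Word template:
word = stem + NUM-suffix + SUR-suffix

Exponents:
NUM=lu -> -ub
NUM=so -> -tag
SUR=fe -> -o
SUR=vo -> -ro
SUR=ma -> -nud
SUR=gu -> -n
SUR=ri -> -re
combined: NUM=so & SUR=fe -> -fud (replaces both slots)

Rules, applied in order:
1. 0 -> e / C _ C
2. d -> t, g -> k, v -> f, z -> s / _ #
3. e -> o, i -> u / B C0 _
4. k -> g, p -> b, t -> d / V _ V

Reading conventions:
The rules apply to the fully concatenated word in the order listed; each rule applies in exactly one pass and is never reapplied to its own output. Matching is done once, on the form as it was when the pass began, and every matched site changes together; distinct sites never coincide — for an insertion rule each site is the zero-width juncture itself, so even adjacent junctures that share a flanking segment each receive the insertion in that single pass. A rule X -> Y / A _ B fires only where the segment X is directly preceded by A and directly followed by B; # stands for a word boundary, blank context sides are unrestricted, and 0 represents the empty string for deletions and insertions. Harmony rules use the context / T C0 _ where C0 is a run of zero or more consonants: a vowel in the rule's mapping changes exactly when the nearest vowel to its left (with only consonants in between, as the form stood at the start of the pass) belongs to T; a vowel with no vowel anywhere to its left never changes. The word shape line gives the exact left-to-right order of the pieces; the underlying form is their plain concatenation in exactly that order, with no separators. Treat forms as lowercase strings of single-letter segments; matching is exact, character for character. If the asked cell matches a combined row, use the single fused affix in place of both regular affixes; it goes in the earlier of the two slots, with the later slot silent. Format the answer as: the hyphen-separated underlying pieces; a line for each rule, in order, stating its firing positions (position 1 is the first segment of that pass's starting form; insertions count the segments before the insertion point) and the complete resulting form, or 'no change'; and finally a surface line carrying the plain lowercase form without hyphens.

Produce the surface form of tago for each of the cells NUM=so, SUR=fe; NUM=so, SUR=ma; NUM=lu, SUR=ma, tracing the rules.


cell NUM=so, SUR=fe:
underlying: tago-fud
1. 0 -> e / C _ C: no change
2. d -> t, g -> k, v -> f, z -> s / _ #: fires at position(s) 7: tagofut
3. e -> o, i -> u / B C0 _: no change
4. k -> g, p -> b, t -> d / V _ V: no change
surface: tagofut

cell NUM=so, SUR=ma:
underlying: tago-tag-nud
1. 0 -> e / C _ C: inserts after position(s) 7: tagotagenud
2. d -> t, g -> k, v -> f, z -> s / _ #: fires at position(s) 11: tagotagenut
3. e -> o, i -> u / B C0 _: fires at position(s) 8: tagotagonut
4. k -> g, p -> b, t -> d / V _ V: fires at position(s) 5: tagodagonut
surface: tagodagonut

cell NUM=lu, SUR=ma:
underlying: tago-ub-nud
1. 0 -> e / C _ C: inserts after position(s) 6: tagoubenud
2. d -> t, g -> k, v -> f, z -> s / _ #: fires at position(s) 10: tagoubenut
3. e -> o, i -> u / B C0 _: fires at position(s) 7: tagoubonut
4. k -> g, p -> b, t -> d / V _ V: no change
surface: tagoubonut


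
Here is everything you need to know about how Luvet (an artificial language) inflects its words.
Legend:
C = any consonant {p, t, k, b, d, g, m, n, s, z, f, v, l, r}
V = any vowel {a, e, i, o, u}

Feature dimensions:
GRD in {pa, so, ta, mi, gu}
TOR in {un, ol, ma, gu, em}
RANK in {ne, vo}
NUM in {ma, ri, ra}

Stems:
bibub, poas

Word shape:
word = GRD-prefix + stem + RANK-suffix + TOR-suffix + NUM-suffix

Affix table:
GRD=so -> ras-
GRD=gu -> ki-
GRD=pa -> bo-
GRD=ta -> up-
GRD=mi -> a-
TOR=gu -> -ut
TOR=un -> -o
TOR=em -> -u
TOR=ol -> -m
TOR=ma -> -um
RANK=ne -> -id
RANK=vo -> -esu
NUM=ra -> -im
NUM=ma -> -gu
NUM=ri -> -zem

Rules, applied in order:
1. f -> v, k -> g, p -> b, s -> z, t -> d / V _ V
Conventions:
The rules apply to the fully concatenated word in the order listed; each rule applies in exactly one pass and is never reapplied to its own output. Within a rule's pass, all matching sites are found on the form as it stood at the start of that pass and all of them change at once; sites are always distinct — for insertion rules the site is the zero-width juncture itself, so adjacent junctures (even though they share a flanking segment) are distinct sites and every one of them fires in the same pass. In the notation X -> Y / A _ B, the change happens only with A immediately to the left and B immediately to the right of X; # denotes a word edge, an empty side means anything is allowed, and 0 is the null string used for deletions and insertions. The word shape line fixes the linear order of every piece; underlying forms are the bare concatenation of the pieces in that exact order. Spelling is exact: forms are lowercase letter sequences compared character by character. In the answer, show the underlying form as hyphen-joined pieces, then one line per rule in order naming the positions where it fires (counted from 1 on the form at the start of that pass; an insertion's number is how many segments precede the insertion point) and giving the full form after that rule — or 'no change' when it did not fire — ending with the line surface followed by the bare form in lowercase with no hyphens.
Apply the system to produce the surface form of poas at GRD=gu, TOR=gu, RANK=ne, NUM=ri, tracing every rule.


underlying: ki-poas-id-ut-zem
1. f -> v, k -> g, p -> b, s -> z, t -> d / V _ V: fires at position(s) 3, 6: kiboazidutzem
surface: kiboazidutzem


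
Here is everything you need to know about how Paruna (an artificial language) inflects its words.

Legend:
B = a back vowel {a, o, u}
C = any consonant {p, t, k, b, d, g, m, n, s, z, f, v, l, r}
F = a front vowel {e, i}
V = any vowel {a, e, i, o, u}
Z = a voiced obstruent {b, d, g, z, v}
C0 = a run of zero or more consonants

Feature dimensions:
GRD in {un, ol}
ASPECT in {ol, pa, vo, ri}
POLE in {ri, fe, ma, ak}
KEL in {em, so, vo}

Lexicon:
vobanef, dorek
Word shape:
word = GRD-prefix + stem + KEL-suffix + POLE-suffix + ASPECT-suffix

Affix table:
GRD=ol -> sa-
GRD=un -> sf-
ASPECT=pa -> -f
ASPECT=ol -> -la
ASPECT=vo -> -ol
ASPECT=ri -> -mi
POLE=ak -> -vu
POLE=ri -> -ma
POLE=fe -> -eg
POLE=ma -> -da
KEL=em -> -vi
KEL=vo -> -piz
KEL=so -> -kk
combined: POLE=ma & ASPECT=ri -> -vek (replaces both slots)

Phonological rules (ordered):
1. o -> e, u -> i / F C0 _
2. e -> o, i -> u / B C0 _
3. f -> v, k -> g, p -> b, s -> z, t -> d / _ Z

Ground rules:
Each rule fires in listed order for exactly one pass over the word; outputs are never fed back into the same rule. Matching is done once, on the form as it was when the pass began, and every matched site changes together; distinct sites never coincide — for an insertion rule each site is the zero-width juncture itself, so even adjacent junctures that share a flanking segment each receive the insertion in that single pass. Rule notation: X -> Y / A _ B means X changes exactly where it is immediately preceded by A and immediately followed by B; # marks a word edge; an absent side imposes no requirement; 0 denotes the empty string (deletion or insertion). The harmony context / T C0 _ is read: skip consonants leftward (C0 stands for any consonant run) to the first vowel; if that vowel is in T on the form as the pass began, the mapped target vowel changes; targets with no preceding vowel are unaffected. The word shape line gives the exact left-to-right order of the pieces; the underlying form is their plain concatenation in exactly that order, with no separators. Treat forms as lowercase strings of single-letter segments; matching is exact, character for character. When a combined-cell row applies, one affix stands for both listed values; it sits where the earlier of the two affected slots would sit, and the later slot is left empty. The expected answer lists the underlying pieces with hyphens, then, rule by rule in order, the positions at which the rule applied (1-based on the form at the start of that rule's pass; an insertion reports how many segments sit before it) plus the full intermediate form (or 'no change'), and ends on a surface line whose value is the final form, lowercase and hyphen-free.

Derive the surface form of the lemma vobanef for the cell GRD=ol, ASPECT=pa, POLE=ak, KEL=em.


underlying: sa-vobanef-vi-vu-f
1. o -> e, u -> i / F C0 _: fires at position(s) 13: savobanefvivif
2. e -> o, i -> u / B C0 _: fires at position(s) 8: savobanofvivif
3. f -> v, k -> g, p -> b, s -> z, t -> d / _ Z: fires at position(s) 9: savobanovvivif
surface: savobanovvivif


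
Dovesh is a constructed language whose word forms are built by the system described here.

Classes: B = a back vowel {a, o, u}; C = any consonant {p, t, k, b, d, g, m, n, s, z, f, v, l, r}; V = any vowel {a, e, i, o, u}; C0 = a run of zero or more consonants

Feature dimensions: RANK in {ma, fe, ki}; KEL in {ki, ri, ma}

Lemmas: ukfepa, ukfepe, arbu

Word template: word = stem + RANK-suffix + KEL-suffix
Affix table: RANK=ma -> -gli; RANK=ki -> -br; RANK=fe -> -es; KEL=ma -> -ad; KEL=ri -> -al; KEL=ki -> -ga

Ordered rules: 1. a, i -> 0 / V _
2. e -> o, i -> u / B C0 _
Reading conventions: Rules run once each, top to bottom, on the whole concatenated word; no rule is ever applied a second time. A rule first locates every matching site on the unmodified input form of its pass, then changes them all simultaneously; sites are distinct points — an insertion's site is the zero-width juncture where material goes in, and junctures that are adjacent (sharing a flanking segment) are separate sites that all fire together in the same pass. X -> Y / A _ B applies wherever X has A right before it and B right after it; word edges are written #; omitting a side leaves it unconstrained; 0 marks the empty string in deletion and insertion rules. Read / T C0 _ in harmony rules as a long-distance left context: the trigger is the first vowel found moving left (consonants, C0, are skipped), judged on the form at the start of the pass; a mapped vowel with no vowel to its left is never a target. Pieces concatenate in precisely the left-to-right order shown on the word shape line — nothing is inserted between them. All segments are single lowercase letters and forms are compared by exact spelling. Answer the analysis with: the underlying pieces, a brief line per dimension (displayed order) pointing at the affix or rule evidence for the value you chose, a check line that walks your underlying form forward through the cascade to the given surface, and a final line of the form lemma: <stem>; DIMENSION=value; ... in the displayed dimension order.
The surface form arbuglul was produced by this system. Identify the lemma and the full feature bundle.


underlying: arbu-gli-al
RANK=ma - signalled by the affix -gli
KEL=ri - signalled by the affix -al
check: arbuglial -> arbuglil -> arbuglul
lemma: arbu; RANK=ma; KEL=ri


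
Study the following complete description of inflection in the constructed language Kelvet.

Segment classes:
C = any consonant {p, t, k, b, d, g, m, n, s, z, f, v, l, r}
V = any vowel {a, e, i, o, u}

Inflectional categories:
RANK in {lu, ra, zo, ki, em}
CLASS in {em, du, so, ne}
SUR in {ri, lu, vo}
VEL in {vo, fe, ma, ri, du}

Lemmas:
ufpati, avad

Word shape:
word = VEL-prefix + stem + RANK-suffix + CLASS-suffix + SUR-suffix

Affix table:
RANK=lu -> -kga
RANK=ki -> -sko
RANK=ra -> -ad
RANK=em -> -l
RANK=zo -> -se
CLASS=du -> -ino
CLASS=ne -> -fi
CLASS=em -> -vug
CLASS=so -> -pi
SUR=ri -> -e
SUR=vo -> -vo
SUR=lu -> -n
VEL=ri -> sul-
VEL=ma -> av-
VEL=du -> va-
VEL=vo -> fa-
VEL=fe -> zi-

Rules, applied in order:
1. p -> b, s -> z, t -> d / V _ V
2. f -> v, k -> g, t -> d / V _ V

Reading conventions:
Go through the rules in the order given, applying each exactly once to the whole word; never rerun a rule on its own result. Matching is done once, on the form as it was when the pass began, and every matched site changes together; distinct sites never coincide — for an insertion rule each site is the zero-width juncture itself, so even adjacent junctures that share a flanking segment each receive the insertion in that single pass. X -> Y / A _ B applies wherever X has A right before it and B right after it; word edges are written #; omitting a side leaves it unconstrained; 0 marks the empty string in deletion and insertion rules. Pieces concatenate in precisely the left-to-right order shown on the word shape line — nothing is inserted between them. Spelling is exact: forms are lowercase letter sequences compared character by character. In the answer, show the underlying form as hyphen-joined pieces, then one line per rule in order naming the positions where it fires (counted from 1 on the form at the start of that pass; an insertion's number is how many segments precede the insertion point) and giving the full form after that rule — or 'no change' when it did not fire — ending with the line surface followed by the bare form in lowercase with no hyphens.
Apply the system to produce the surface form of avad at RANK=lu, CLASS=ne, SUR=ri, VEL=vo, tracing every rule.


underlying: fa-avad-kga-fi-e
1. p -> b, s -> z, t -> d / V _ V: no change
2. f -> v, k -> g, t -> d / V _ V: fires at position(s) 10: faavadkgavie
surface: faavadkgavie


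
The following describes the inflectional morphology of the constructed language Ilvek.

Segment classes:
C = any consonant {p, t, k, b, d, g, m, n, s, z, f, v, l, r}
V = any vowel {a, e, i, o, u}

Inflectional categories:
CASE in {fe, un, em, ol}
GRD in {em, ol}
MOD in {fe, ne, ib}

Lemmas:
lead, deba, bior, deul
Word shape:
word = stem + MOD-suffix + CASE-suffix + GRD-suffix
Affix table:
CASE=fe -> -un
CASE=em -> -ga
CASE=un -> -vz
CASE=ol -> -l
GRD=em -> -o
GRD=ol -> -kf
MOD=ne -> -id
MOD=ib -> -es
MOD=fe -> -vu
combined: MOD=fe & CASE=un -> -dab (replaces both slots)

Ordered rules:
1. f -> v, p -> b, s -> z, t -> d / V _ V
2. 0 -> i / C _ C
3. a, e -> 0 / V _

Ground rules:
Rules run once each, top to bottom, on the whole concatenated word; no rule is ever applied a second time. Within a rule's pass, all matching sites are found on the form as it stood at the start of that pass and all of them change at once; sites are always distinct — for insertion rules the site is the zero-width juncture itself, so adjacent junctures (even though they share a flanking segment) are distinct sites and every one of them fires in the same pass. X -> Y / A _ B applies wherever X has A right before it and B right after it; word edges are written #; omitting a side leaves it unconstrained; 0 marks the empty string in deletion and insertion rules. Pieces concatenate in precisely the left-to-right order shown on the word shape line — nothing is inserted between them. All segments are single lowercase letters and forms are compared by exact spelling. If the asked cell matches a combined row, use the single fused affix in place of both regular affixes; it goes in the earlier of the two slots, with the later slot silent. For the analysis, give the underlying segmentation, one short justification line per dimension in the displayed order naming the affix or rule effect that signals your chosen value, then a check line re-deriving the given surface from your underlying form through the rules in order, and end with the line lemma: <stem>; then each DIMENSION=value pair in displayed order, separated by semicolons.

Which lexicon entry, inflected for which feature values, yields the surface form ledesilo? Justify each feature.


underlying: lead-es-l-o
CASE=ol - signalled by the affix -l
GRD=em - signalled by the affix -o
MOD=ib - signalled by the affix -es
check: leadeslo -> leadeslo -> leadesilo -> ledesilo
lemma: lead; CASE=ol; GRD=em; MOD=ib


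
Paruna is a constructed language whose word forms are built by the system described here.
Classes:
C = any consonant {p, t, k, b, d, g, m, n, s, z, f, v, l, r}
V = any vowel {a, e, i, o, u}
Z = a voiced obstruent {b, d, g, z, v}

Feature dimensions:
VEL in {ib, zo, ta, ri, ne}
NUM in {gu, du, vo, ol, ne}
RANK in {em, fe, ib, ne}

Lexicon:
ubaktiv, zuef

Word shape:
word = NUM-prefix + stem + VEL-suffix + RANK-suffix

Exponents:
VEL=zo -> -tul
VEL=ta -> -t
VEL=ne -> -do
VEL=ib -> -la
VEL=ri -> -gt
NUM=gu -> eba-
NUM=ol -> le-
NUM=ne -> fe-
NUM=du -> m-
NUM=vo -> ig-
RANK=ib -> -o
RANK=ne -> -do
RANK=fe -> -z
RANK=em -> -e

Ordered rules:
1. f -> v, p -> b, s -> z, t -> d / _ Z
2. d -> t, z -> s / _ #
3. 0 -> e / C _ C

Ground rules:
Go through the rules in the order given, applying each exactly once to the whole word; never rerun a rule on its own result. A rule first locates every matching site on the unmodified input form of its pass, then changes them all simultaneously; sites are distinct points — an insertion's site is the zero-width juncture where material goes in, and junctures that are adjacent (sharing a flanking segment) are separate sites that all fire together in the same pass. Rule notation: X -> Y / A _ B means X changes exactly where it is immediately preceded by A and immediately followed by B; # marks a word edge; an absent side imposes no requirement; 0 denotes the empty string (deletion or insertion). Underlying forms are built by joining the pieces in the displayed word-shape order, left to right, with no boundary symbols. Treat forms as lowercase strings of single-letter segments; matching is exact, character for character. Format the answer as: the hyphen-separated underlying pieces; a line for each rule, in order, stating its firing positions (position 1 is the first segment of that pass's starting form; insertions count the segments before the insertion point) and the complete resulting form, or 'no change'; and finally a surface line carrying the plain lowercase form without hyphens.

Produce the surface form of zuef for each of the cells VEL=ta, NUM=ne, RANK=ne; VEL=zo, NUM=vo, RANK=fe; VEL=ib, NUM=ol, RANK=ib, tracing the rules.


cell VEL=ta, NUM=ne, RANK=ne:
underlying: fe-zuef-t-do
1. f -> v, p -> b, s -> z, t -> d / _ Z: fires at position(s) 7: fezuefddo
2. d -> t, z -> s / _ #: no change
3. 0 -> e / C _ C: inserts after position(s) 6, 7: fezuefededo
surface: fezuefededo

cell VEL=zo, NUM=vo, RANK=fe:
underlying: ig-zuef-tul-z
1. f -> v, p -> b, s -> z, t -> d / _ Z: no change
2. d -> t, z -> s / _ #: fires at position(s) 10: igzueftuls
3. 0 -> e / C _ C: inserts after position(s) 2, 6, 9: igezuefetules
surface: igezuefetules

cell VEL=ib, NUM=ol, RANK=ib:
underlying: le-zuef-la-o
1. f -> v, p -> b, s -> z, t -> d / _ Z: no change
2. d -> t, z -> s / _ #: no change
3. 0 -> e / C _ C: inserts after position(s) 6: lezuefelao
surface: lezuefelao


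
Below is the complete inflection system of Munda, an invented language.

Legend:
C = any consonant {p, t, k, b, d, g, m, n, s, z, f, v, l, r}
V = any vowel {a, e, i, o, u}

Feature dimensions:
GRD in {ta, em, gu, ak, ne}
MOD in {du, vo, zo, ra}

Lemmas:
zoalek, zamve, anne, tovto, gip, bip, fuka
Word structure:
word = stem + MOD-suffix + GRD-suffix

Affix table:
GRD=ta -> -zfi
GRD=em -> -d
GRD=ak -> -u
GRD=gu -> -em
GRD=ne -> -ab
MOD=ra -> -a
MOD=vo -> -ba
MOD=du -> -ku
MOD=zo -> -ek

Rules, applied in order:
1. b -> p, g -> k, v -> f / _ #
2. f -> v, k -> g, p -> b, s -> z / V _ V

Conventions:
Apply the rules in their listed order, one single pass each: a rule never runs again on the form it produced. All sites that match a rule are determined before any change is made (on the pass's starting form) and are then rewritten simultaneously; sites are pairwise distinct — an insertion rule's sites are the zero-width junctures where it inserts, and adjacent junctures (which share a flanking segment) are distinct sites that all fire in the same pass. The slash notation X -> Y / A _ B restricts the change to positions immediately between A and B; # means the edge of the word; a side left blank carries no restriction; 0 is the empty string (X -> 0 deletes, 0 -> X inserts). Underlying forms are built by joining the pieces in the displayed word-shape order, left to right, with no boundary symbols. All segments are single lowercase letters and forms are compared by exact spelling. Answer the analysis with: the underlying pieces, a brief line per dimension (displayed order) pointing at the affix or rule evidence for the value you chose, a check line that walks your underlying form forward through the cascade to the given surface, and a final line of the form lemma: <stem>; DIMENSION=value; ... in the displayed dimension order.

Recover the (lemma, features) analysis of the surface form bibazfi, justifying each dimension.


underlying: bip-a-zfi
GRD=ta - signalled by the affix -zfi
MOD=ra - signalled by the affix -a
check: bipazfi -> bipazfi -> bibazfi
lemma: bip; GRD=ta; MOD=ra


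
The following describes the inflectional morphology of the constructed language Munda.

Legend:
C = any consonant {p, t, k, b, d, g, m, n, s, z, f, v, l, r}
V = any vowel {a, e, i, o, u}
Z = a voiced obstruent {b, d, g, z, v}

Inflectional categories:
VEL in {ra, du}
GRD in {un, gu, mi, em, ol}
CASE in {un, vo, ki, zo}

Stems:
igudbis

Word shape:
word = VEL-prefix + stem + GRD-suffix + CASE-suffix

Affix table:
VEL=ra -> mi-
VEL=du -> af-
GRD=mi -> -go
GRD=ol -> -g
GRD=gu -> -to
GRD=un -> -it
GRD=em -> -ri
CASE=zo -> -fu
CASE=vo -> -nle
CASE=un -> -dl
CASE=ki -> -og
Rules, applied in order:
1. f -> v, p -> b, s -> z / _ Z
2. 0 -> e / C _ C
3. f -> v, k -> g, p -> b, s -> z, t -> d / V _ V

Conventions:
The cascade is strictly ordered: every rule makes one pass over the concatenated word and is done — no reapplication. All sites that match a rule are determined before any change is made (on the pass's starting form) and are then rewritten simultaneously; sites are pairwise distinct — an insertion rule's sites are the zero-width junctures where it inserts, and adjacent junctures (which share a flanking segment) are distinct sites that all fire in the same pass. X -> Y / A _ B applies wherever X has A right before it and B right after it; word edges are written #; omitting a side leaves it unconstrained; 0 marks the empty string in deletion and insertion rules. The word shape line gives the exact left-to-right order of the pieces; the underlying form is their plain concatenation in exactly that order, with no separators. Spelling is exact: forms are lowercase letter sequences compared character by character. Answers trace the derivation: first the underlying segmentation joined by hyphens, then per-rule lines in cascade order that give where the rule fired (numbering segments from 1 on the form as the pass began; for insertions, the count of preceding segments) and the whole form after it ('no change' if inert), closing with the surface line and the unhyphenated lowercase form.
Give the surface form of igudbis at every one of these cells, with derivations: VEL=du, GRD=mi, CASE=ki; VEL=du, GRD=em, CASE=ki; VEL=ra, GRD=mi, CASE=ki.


cell VEL=du, GRD=mi, CASE=ki:
underlying: af-igudbis-go-og
1. f -> v, p -> b, s -> z / _ Z: fires at position(s) 9: afigudbizgoog
2. 0 -> e / C _ C: inserts after position(s) 6, 9: afigudebizegoog
3. f -> v, k -> g, p -> b, s -> z, t -> d / V _ V: fires at position(s) 2: avigudebizegoog
surface: avigudebizegoog

cell VEL=du, GRD=em, CASE=ki:
underlying: af-igudbis-ri-og
1. f -> v, p -> b, s -> z / _ Z: no change
2. 0 -> e / C _ C: inserts after position(s) 6, 9: afigudebiseriog
3. f -> v, k -> g, p -> b, s -> z, t -> d / V _ V: fires at position(s) 2, 10: avigudebizeriog
surface: avigudebizeriog

cell VEL=ra, GRD=mi, CASE=ki:
underlying: mi-igudbis-go-og
1. f -> v, p -> b, s -> z / _ Z: fires at position(s) 9: miigudbizgoog
2. 0 -> e / C _ C: inserts after position(s) 6, 9: miigudebizegoog
3. f -> v, k -> g, p -> b, s -> z, t -> d / V _ V: no change
surface: miigudebizegoog


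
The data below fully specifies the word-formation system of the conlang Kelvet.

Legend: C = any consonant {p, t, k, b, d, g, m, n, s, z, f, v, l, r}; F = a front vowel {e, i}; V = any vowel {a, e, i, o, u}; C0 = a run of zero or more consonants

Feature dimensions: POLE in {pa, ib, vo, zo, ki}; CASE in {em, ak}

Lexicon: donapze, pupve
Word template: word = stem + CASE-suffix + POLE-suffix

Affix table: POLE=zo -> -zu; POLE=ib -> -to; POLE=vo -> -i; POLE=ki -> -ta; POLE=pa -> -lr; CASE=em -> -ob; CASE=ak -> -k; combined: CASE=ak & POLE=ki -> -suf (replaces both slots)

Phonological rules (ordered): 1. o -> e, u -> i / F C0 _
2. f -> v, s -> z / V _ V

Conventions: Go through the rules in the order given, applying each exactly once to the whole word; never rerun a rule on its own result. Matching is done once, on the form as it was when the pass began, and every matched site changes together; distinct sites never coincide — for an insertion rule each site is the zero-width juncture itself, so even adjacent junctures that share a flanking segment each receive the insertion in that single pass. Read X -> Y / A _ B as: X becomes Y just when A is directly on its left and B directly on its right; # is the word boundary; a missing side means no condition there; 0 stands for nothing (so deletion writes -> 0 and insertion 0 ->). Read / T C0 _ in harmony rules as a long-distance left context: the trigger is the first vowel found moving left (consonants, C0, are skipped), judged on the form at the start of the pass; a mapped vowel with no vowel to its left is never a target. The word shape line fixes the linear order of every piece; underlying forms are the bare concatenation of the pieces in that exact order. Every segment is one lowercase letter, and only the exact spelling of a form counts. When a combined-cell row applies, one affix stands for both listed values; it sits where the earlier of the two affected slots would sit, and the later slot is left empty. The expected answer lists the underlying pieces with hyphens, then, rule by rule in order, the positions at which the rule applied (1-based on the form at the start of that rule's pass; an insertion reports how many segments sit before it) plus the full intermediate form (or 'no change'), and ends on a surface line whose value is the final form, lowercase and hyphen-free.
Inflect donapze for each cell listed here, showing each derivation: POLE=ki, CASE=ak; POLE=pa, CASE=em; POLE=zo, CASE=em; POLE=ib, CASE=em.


cell POLE=ki, CASE=ak:
underlying: donapze-suf
1. o -> e, u -> i / F C0 _: fires at position(s) 9: donapzesif
2. f -> v, s -> z / V _ V: fires at position(s) 8: donapzezif
surface: donapzezif

cell POLE=pa, CASE=em:
underlying: donapze-ob-lr
1. o -> e, u -> i / F C0 _: fires at position(s) 8: donapzeeblr
2. f -> v, s -> z / V _ V: no change
surface: donapzeeblr

cell POLE=zo, CASE=em:
underlying: donapze-ob-zu
1. o -> e, u -> i / F C0 _: fires at position(s) 8: donapzeebzu
2. f -> v, s -> z / V _ V: no change
surface: donapzeebzu

cell POLE=ib, CASE=em:
underlying: donapze-ob-to
1. o -> e, u -> i / F C0 _: fires at position(s) 8: donapzeebto
2. f -> v, s -> z / V _ V: no change
surface: donapzeebto


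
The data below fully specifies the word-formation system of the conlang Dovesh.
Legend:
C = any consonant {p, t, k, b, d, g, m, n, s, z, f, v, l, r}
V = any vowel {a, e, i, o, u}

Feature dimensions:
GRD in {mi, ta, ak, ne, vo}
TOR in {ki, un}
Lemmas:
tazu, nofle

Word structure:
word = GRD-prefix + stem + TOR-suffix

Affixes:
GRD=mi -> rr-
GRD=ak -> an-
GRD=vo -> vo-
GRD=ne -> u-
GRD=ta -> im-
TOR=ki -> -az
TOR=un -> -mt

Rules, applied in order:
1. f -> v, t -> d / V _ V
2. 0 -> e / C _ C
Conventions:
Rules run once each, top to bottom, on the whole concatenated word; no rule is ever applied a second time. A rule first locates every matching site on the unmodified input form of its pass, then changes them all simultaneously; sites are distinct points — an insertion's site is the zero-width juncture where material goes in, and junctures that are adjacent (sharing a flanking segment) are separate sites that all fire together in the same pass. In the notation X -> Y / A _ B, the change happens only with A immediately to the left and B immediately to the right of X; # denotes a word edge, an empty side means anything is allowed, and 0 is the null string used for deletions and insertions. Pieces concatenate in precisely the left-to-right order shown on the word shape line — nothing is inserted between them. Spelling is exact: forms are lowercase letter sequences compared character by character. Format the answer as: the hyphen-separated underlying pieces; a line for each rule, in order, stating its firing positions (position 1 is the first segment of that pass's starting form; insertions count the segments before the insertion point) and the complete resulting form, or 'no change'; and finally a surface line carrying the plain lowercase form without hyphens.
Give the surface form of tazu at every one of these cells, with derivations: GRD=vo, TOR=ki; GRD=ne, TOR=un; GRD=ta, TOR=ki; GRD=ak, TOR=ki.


cell GRD=vo, TOR=ki:
underlying: vo-tazu-az
1. f -> v, t -> d / V _ V: fires at position(s) 3: vodazuaz
2. 0 -> e / C _ C: no change
surface: vodazuaz

cell GRD=ne, TOR=un:
underlying: u-tazu-mt
1. f -> v, t -> d / V _ V: fires at position(s) 2: udazumt
2. 0 -> e / C _ C: inserts after position(s) 6: udazumet
surface: udazumet

cell GRD=ta, TOR=ki:
underlying: im-tazu-az
1. f -> v, t -> d / V _ V: no change
2. 0 -> e / C _ C: inserts after position(s) 2: imetazuaz
surface: imetazuaz

cell GRD=ak, TOR=ki:
underlying: an-tazu-az
1. f -> v, t -> d / V _ V: no change
2. 0 -> e / C _ C: inserts after position(s) 2: anetazuaz
surface: anetazuaz


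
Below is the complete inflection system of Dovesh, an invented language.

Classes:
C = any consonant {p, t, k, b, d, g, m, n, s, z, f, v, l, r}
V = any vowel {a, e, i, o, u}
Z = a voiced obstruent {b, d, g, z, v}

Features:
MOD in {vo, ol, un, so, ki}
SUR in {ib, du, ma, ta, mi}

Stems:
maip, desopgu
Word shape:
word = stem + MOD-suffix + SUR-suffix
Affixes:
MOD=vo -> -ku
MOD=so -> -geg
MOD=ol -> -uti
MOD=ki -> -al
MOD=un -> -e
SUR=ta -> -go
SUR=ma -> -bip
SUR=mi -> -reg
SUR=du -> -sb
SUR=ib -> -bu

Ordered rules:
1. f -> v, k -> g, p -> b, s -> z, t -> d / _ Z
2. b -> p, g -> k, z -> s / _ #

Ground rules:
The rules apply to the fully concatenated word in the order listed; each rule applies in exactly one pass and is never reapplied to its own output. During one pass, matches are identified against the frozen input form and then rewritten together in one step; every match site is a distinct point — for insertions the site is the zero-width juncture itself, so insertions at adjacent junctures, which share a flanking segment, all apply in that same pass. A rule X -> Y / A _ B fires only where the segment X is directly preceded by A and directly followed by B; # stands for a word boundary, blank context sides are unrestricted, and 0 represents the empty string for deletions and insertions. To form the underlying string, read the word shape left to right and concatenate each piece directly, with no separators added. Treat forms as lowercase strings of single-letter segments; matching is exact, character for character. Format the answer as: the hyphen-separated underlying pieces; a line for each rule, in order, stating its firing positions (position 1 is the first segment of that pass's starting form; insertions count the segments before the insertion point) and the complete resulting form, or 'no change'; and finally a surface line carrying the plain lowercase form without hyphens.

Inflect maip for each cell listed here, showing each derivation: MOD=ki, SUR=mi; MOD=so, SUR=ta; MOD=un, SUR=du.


cell MOD=ki, SUR=mi:
underlying: maip-al-reg
1. f -> v, k -> g, p -> b, s -> z, t -> d / _ Z: no change
2. b -> p, g -> k, z -> s / _ #: fires at position(s) 9: maipalrek
surface: maipalrek

cell MOD=so, SUR=ta:
underlying: maip-geg-go
1. f -> v, k -> g, p -> b, s -> z, t -> d / _ Z: fires at position(s) 4: maibgeggo
2. b -> p, g -> k, z -> s / _ #: no change
surface: maibgeggo

cell MOD=un, SUR=du:
underlying: maip-e-sb
1. f -> v, k -> g, p -> b, s -> z, t -> d / _ Z: fires at position(s) 6: maipezb
2. b -> p, g -> k, z -> s / _ #: fires at position(s) 7: maipezp
surface: maipezp


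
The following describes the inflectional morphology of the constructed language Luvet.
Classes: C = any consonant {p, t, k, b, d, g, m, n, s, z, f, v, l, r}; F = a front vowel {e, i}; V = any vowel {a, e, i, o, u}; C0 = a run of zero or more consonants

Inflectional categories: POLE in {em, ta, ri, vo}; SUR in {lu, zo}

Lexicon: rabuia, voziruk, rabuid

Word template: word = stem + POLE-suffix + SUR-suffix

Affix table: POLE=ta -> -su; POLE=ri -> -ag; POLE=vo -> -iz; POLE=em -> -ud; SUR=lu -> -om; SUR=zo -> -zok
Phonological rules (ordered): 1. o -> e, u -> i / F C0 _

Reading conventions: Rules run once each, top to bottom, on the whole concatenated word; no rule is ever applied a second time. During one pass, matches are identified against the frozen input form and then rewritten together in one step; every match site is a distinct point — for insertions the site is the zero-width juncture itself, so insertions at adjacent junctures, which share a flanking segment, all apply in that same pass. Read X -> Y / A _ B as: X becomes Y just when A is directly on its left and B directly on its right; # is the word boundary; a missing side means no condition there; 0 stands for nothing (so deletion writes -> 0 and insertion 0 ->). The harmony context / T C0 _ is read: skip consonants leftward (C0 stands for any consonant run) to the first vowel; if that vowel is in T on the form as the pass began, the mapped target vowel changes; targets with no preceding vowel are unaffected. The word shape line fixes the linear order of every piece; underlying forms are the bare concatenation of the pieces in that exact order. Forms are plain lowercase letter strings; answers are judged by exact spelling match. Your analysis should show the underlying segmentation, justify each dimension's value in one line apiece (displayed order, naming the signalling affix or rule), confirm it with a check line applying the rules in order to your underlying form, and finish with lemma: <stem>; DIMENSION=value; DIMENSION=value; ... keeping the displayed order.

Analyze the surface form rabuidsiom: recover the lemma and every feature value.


underlying: rabuid-su-om
POLE=ta - signalled by the affix -su
SUR=lu - signalled by the affix -om
check: rabuidsuom -> rabuidsiom
lemma: rabuid; POLE=ta; SUR=lu


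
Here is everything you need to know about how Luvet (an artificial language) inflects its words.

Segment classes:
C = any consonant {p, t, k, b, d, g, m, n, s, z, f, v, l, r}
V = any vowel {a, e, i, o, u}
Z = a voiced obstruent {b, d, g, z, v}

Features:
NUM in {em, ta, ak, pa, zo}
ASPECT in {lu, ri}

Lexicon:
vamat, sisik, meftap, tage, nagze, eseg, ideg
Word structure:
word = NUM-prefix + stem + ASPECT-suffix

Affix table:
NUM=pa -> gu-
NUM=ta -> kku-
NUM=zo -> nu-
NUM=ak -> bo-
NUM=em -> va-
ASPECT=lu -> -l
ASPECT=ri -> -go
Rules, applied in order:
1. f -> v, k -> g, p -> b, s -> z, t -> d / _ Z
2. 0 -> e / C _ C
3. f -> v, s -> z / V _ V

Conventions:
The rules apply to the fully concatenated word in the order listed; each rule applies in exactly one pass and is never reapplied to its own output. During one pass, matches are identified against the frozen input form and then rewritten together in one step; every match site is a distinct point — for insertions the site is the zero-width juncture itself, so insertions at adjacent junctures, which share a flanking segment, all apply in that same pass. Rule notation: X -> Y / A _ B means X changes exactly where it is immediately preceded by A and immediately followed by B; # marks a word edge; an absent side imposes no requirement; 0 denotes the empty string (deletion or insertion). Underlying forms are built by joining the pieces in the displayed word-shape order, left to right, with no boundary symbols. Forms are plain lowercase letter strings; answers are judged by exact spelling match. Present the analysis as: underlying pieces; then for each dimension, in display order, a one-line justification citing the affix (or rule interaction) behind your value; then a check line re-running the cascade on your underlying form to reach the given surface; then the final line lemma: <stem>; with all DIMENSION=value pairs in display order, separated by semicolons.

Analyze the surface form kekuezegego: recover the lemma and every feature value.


underlying: kku-eseg-go
NUM=ta - signalled by the affix kku-
ASPECT=ri - signalled by the affix -go
check: kkueseggo -> kkueseggo -> kekuesegego -> kekuezegego
lemma: eseg; NUM=ta; ASPECT=ri
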